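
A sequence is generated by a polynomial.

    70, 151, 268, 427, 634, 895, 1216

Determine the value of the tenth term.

D1: 81  117  159  207  261  321
D2: 36  42  48  54  60
D3: 6  6  6  6
Third differences constant at 6.
60 + 6 = 66;  321 + 66 = 387;  1216 + 387 = 1603
66 + 6 = 72;  387 + 72 = 459;  1603 + 459 = 2062
72 + 6 = 78;  459 + 78 = 537;  2062 + 537 = 2599

2599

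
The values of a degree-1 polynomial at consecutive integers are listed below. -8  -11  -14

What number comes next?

-17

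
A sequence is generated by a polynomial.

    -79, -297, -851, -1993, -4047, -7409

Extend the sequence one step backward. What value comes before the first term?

-17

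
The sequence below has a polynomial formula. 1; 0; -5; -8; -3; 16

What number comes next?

55

First differences: -1, -5, -3, 5, 19
Second differences: -4, 2, 8, 14
Third differences: 6, 6, 6
The third differences are constant (6).
14 + 6 = 20;  19 + 20 = 39;  16 + 39 = 55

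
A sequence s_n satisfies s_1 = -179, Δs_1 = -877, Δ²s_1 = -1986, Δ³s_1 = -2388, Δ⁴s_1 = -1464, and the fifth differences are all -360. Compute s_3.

-3919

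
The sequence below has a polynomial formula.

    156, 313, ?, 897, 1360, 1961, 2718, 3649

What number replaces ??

554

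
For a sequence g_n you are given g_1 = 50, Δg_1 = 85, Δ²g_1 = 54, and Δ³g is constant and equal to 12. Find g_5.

Build the table forward from the leading diagonal:
D3: 12  12  12  12  12
D2: 54  66  78  90  102
D1: 85  139  205  283  373
g: 50  135  274  479  762

762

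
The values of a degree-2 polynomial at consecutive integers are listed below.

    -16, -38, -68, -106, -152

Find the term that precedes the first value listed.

-2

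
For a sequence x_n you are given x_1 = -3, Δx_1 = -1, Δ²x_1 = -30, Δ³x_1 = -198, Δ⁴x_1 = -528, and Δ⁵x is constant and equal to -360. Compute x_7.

-14499

Build the table forward from the leading diagonal:
Fifth differences: -360, -360, -360, -360, -360, -360, -360
Fourth differences: -528, -888, -1248, -1608, -1968, -2328, -2688
Third differences: -198, -726, -1614, -2862, -4470, -6438, -8766
Second differences: -30, -228, -954, -2568, -5430, -9900, -16338
First differences: -1, -31, -259, -1213, -3781, -9211, -19111
x: -3, -4, -35, -294, -1507, -5288, -14499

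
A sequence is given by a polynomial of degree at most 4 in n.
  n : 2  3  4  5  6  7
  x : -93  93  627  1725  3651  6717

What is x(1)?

Δ: 186, 534, 1098, 1926, 3066
Δ²: 348, 564, 828, 1140
Δ³: 216, 264, 312
Δ⁴: 48, 48
The fourth differences are constant at 48.
Work back: 216 − 48 = 168;  348 − 168 = 180;  186 − 180 = 6;  -93 − 6 = -99

-99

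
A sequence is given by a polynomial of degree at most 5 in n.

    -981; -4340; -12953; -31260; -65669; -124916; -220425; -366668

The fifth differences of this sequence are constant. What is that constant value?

-360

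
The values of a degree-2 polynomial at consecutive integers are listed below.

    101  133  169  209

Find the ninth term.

469

32 , 36 , 40
4 , 4
The second differences are constant (4).
40 + 4 = 44;  209 + 44 = 253
44 + 4 = 48;  253 + 48 = 301
48 + 4 = 52;  301 + 52 = 353
52 + 4 = 56;  353 + 56 = 409
56 + 4 = 60;  409 + 60 = 469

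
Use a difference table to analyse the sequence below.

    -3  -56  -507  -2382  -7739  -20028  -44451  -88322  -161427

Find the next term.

-276384

-53, -451, -1875, -5357, -12289, -24423, -43871, -73105
-398, -1424, -3482, -6932, -12134, -19448, -29234
-1026, -2058, -3450, -5202, -7314, -9786
-1032, -1392, -1752, -2112, -2472
-360, -360, -360, -360
Constant fifth difference = -360, so extend:
-2472 − 360 = -2832;  -9786 − 2832 = -12618;  -29234 − 12618 = -41852;  -73105 − 41852 = -114957;  -161427 − 114957 = -276384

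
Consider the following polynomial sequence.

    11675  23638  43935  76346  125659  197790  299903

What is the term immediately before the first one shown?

D1: 11963  20297  32411  49313  72131  102113
D2: 8334  12114  16902  22818  29982
D3: 3780  4788  5916  7164
D4: 1008  1128  1248
D5: 120  120
The fifth differences are constant at 120.
Work back: 1008 − 120 = 888;  3780 − 888 = 2892;  8334 − 2892 = 5442;  11963 − 5442 = 6521;  11675 − 6521 = 5154

5154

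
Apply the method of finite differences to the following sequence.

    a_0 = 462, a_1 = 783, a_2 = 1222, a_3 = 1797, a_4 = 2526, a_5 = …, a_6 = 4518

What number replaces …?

Using the first 5 terms:
Δ: 321, 439, 575, 729
Δ²: 118, 136, 154
Δ³: 18, 18
Constant third difference = 18.
Extend forward: 154 + 18 = 172;  729 + 172 = 901;  2526 + 901 = 3427

3427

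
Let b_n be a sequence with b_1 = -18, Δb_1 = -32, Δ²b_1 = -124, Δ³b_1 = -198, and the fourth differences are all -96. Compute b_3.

-206

Build the table forward from the leading diagonal:
Δ⁴: -96  -96  -96
Δ³: -198  -294  -390
Δ²: -124  -322  -616
Δ: -32  -156  -478
b: -18  -50  -206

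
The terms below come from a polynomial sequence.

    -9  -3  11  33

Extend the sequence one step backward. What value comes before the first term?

-7

Δ: 6  14  22
Δ²: 8  8
The second differences are constant at 8.
Work back: 6 − 8 = -2;  -9 + 2 = -7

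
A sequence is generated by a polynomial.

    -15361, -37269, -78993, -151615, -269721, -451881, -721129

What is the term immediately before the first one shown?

-5211

-21908  -41724  -72622  -118106  -182160  -269248
-19816  -30898  -45484  -64054  -87088
-11082  -14586  -18570  -23034
-3504  -3984  -4464
-480  -480
The fifth differences are constant at -480.
Work back: -3504 + 480 = -3024;  -11082 + 3024 = -8058;  -19816 + 8058 = -11758;  -21908 + 11758 = -10150;  -15361 + 10150 = -5211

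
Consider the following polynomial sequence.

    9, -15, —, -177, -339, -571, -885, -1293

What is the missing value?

-73

Using the last 5 terms:
Δ: -162  -232  -314  -408
Δ²: -70  -82  -94
Δ³: -12  -12
Constant third difference = -12.
Extend backward: -70 + 12 = -58;  -162 + 58 = -104;  -177 + 104 = -73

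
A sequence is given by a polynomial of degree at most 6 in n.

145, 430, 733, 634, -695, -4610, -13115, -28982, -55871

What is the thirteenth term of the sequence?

Δ: 285  303  -99  -1329  -3915  -8505  -15867  -26889
Δ²: 18  -402  -1230  -2586  -4590  -7362  -11022
Δ³: -420  -828  -1356  -2004  -2772  -3660
Δ⁴: -408  -528  -648  -768  -888
Δ⁵: -120  -120  -120  -120
Constant fifth difference = -120, so extend:
-888 − 120 = -1008;  -3660 − 1008 = -4668;  -11022 − 4668 = -15690;  -26889 − 15690 = -42579;  -55871 − 42579 = -98450
-1008 − 120 = -1128;  -4668 − 1128 = -5796;  -15690 − 5796 = -21486;  -42579 − 21486 = -64065;  -98450 − 64065 = -162515
-1128 − 120 = -1248;  -5796 − 1248 = -7044;  -21486 − 7044 = -28530;  -64065 − 28530 = -92595;  -162515 − 92595 = -255110
-1248 − 120 = -1368;  -7044 − 1368 = -8412;  -28530 − 8412 = -36942;  -92595 − 36942 = -129537;  -255110 − 129537 = -384647

-384647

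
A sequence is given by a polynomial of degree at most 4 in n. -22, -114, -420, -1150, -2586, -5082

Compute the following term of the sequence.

-9064

D1: -92 , -306 , -730 , -1436 , -2496
D2: -214 , -424 , -706 , -1060
D3: -210 , -282 , -354
D4: -72 , -72
Constant fourth difference = -72, so extend:
-354 − 72 = -426;  -1060 − 426 = -1486;  -2496 − 1486 = -3982;  -5082 − 3982 = -9064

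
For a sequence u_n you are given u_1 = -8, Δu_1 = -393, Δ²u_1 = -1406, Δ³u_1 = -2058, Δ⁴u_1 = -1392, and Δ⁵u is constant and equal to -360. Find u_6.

Build the table forward from the leading diagonal:
D5: -360, -360, -360, -360, -360, -360
D4: -1392, -1752, -2112, -2472, -2832, -3192
D3: -2058, -3450, -5202, -7314, -9786, -12618
D2: -1406, -3464, -6914, -12116, -19430, -29216
D1: -393, -1799, -5263, -12177, -24293, -43723
u: -8, -401, -2200, -7463, -19640, -43933

-43933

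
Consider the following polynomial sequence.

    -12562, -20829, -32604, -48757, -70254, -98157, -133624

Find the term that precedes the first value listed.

-7029

D1: -8267, -11775, -16153, -21497, -27903, -35467
D2: -3508, -4378, -5344, -6406, -7564
D3: -870, -966, -1062, -1158
D4: -96, -96, -96
The fourth differences are constant at -96.
Work back: -870 + 96 = -774;  -3508 + 774 = -2734;  -8267 + 2734 = -5533;  -12562 + 5533 = -7029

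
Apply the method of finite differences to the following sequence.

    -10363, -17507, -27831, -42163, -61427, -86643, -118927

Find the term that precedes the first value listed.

Δ: -7144  -10324  -14332  -19264  -25216  -32284
Δ²: -3180  -4008  -4932  -5952  -7068
Δ³: -828  -924  -1020  -1116
Δ⁴: -96  -96  -96
The fourth differences are constant at -96.
Work back: -828 + 96 = -732;  -3180 + 732 = -2448;  -7144 + 2448 = -4696;  -10363 + 4696 = -5667

-5667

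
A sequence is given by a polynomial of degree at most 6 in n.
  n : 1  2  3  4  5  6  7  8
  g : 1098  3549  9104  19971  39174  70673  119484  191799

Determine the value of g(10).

2451  5555  10867  19203  31499  48811  72315
3104  5312  8336  12296  17312  23504
2208  3024  3960  5016  6192
816  936  1056  1176
120  120  120
The fifth differences are constant (120).
1176 + 120 = 1296;  6192 + 1296 = 7488;  23504 + 7488 = 30992;  72315 + 30992 = 103307;  191799 + 103307 = 295106
1296 + 120 = 1416;  7488 + 1416 = 8904;  30992 + 8904 = 39896;  103307 + 39896 = 143203;  295106 + 143203 = 438309

438309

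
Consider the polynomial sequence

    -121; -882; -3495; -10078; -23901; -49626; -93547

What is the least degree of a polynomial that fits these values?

5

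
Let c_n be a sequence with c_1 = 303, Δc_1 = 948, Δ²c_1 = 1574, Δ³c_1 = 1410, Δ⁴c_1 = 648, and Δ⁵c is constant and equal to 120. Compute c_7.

68241

Build the table forward from the leading diagonal:
Δ⁵: 120, 120, 120, 120, 120, 120, 120
Δ⁴: 648, 768, 888, 1008, 1128, 1248, 1368
Δ³: 1410, 2058, 2826, 3714, 4722, 5850, 7098
Δ²: 1574, 2984, 5042, 7868, 11582, 16304, 22154
Δ: 948, 2522, 5506, 10548, 18416, 29998, 46302
c: 303, 1251, 3773, 9279, 19827, 38243, 68241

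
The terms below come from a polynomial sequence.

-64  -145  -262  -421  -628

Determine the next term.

Δ: -81, -117, -159, -207
Δ²: -36, -42, -48
Δ³: -6, -6
Third differences constant at -6.
-48 − 6 = -54;  -207 − 54 = -261;  -628 − 261 = -889

-889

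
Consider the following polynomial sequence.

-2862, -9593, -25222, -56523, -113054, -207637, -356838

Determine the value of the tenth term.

First differences: -6731, -15629, -31301, -56531, -94583, -149201
Second differences: -8898, -15672, -25230, -38052, -54618
Third differences: -6774, -9558, -12822, -16566
Fourth differences: -2784, -3264, -3744
Fifth differences: -480, -480
Fifth differences constant at -480.
-3744 − 480 = -4224;  -16566 − 4224 = -20790;  -54618 − 20790 = -75408;  -149201 − 75408 = -224609;  -356838 − 224609 = -581447
-4224 − 480 = -4704;  -20790 − 4704 = -25494;  -75408 − 25494 = -100902;  -224609 − 100902 = -325511;  -581447 − 325511 = -906958
-4704 − 480 = -5184;  -25494 − 5184 = -30678;  -100902 − 30678 = -131580;  -325511 − 131580 = -457091;  -906958 − 457091 = -1364049

-1364049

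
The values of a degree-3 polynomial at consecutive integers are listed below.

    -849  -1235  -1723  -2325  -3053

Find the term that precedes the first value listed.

-553

Δ: -386  -488  -602  -728
Δ²: -102  -114  -126
Δ³: -12  -12
The third differences are constant at -12.
Work back: -102 + 12 = -90;  -386 + 90 = -296;  -849 + 296 = -553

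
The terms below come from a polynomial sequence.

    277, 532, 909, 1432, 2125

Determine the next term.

First differences: 255  377  523  693
Second differences: 122  146  170
Third differences: 24  24
Third differences constant at 24.
170 + 24 = 194;  693 + 194 = 887;  2125 + 887 = 3012

3012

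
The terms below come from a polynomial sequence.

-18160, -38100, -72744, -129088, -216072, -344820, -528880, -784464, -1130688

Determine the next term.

-1589812

First differences: -19940, -34644, -56344, -86984, -128748, -184060, -255584, -346224
Second differences: -14704, -21700, -30640, -41764, -55312, -71524, -90640
Third differences: -6996, -8940, -11124, -13548, -16212, -19116
Fourth differences: -1944, -2184, -2424, -2664, -2904
Fifth differences: -240, -240, -240, -240
The fifth differences are constant (-240).
-2904 − 240 = -3144;  -19116 − 3144 = -22260;  -90640 − 22260 = -112900;  -346224 − 112900 = -459124;  -1130688 − 459124 = -1589812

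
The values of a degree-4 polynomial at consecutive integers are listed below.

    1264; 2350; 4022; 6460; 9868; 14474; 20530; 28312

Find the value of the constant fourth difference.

D1: 1086, 1672, 2438, 3408, 4606, 6056, 7782
D2: 586, 766, 970, 1198, 1450, 1726
D3: 180, 204, 228, 252, 276
D4: 24, 24, 24, 24

24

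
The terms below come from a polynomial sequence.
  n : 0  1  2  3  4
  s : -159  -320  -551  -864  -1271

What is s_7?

-3176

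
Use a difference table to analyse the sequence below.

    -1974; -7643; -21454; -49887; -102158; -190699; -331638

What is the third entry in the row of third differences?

-12432

Δ: -5669, -13811, -28433, -52271, -88541, -140939
Δ²: -8142, -14622, -23838, -36270, -52398
Δ³: -6480, -9216, -12432, -16128
Δ⁴: -2736, -3216, -3696
Δ⁵: -480, -480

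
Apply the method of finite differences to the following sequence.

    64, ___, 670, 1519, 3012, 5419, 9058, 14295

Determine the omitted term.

Using the last 6 terms:
D1: 849, 1493, 2407, 3639, 5237
D2: 644, 914, 1232, 1598
D3: 270, 318, 366
D4: 48, 48
Constant fourth difference = 48.
Extend backward: 270 − 48 = 222;  644 − 222 = 422;  849 − 422 = 427;  670 − 427 = 243

243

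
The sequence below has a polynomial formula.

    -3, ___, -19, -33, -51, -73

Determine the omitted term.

Using the last 4 terms:
-14, -18, -22
-4, -4
Constant second difference = -4.
Extend backward: -14 + 4 = -10;  -19 + 10 = -9

-9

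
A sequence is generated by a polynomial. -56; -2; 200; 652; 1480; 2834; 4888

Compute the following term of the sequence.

54 , 202 , 452 , 828 , 1354 , 2054
148 , 250 , 376 , 526 , 700
102 , 126 , 150 , 174
24 , 24 , 24
Fourth differences constant at 24.
174 + 24 = 198;  700 + 198 = 898;  2054 + 898 = 2952;  4888 + 2952 = 7840

7840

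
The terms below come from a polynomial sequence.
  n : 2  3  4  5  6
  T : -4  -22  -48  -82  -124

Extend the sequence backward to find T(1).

D1: -18, -26, -34, -42
D2: -8, -8, -8
The second differences are constant at -8.
Work back: -18 + 8 = -10;  -4 + 10 = 6

6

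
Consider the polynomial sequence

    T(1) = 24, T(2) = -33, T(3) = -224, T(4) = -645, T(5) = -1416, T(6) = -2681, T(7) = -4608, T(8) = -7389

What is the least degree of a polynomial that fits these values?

-57, -191, -421, -771, -1265, -1927, -2781
-134, -230, -350, -494, -662, -854
-96, -120, -144, -168, -192
-24, -24, -24, -24
The fourth differences are constant, so the polynomial has degree 4.

4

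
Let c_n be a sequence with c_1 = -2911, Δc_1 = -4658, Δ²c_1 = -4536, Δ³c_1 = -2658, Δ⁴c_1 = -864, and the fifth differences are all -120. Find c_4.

-33151

Build the table forward from the leading diagonal:
Fifth differences: -120  -120  -120  -120
Fourth differences: -864  -984  -1104  -1224
Third differences: -2658  -3522  -4506  -5610
Second differences: -4536  -7194  -10716  -15222
First differences: -4658  -9194  -16388  -27104
c: -2911  -7569  -16763  -33151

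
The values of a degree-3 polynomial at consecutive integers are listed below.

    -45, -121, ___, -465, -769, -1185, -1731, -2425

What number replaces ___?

-255

Using the last 5 terms:
First differences: -304, -416, -546, -694
Second differences: -112, -130, -148
Third differences: -18, -18
Constant third difference = -18.
Extend backward: -112 + 18 = -94;  -304 + 94 = -210;  -465 + 210 = -255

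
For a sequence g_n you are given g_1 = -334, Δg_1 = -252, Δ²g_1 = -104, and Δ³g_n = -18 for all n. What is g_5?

-2038

Build the table forward from the leading diagonal:
Δ³: -18  -18  -18  -18  -18
Δ²: -104  -122  -140  -158  -176
Δ: -252  -356  -478  -618  -776
g: -334  -586  -942  -1420  -2038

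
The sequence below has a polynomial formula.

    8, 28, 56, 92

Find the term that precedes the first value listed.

20, 28, 36
8, 8
The second differences are constant at 8.
Work back: 20 − 8 = 12;  8 − 12 = -4

-4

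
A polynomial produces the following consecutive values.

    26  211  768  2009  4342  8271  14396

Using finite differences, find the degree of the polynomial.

D1: 185, 557, 1241, 2333, 3929, 6125
D2: 372, 684, 1092, 1596, 2196
D3: 312, 408, 504, 600
D4: 96, 96, 96
The fourth differences are constant, so the polynomial has degree 4.

4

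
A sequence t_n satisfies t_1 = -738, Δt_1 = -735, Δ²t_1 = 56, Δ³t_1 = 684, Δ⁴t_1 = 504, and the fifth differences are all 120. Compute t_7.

17652

Build the table forward from the leading diagonal:
D5: 120  120  120  120  120  120  120
D4: 504  624  744  864  984  1104  1224
D3: 684  1188  1812  2556  3420  4404  5508
D2: 56  740  1928  3740  6296  9716  14120
D1: -735  -679  61  1989  5729  12025  21741
t: -738  -1473  -2152  -2091  -102  5627  17652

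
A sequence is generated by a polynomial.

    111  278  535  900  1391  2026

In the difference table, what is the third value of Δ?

First differences: 167, 257, 365, 491, 635
Second differences: 90, 108, 126, 144
Third differences: 18, 18, 18

365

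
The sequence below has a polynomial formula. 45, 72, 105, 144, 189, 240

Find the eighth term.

D1: 27, 33, 39, 45, 51
D2: 6, 6, 6, 6
The second differences are constant (6).
51 + 6 = 57;  240 + 57 = 297
57 + 6 = 63;  297 + 63 = 360

360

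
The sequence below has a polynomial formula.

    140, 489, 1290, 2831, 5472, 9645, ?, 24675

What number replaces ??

Using the first 6 terms:
349  801  1541  2641  4173
452  740  1100  1532
288  360  432
72  72
Constant fourth difference = 72.
Extend forward: 432 + 72 = 504;  1532 + 504 = 2036;  4173 + 2036 = 6209;  9645 + 6209 = 15854

15854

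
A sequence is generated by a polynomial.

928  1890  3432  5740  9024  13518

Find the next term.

962  1542  2308  3284  4494
580  766  976  1210
186  210  234
24  24
Constant fourth difference = 24, so extend:
234 + 24 = 258;  1210 + 258 = 1468;  4494 + 1468 = 5962;  13518 + 5962 = 19480

19480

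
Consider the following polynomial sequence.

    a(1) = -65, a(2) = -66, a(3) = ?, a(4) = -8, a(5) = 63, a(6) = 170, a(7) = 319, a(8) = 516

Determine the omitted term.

-49

Using the last 5 terms:
First differences: 71  107  149  197
Second differences: 36  42  48
Third differences: 6  6
Constant third difference = 6.
Extend backward: 36 − 6 = 30;  71 − 30 = 41;  -8 − 41 = -49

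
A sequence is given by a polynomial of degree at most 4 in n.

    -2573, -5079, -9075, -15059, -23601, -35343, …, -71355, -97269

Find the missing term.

-50999

Using the first 6 terms:
-2506, -3996, -5984, -8542, -11742
-1490, -1988, -2558, -3200
-498, -570, -642
-72, -72
Constant fourth difference = -72.
Extend forward: -642 − 72 = -714;  -3200 − 714 = -3914;  -11742 − 3914 = -15656;  -35343 − 15656 = -50999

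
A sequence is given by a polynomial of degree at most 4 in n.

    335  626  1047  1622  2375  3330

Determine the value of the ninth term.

First differences: 291  421  575  753  955
Second differences: 130  154  178  202
Third differences: 24  24  24
Constant third difference = 24, so extend:
202 + 24 = 226;  955 + 226 = 1181;  3330 + 1181 = 4511
226 + 24 = 250;  1181 + 250 = 1431;  4511 + 1431 = 5942
250 + 24 = 274;  1431 + 274 = 1705;  5942 + 1705 = 7647

7647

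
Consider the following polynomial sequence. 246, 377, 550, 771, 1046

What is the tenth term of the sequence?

3441

Δ: 131 , 173 , 221 , 275
Δ²: 42 , 48 , 54
Δ³: 6 , 6
Constant third difference = 6, so extend:
54 + 6 = 60;  275 + 60 = 335;  1046 + 335 = 1381
60 + 6 = 66;  335 + 66 = 401;  1381 + 401 = 1782
66 + 6 = 72;  401 + 72 = 473;  1782 + 473 = 2255
72 + 6 = 78;  473 + 78 = 551;  2255 + 551 = 2806
78 + 6 = 84;  551 + 84 = 635;  2806 + 635 = 3441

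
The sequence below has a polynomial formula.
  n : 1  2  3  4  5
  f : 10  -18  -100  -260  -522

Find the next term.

-910

First differences: -28, -82, -160, -262
Second differences: -54, -78, -102
Third differences: -24, -24
The third differences are constant (-24).
-102 − 24 = -126;  -262 − 126 = -388;  -522 − 388 = -910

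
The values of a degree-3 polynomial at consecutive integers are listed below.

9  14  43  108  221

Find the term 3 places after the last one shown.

D1: 5 , 29 , 65 , 113
D2: 24 , 36 , 48
D3: 12 , 12
Third differences constant at 12.
48 + 12 = 60;  113 + 60 = 173;  221 + 173 = 394
60 + 12 = 72;  173 + 72 = 245;  394 + 245 = 639
72 + 12 = 84;  245 + 84 = 329;  639 + 329 = 968

968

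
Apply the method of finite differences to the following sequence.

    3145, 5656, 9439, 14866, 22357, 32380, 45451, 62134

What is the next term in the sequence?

First differences: 2511 , 3783 , 5427 , 7491 , 10023 , 13071 , 16683
Second differences: 1272 , 1644 , 2064 , 2532 , 3048 , 3612
Third differences: 372 , 420 , 468 , 516 , 564
Fourth differences: 48 , 48 , 48 , 48
The fourth differences are constant (48).
564 + 48 = 612;  3612 + 612 = 4224;  16683 + 4224 = 20907;  62134 + 20907 = 83041

83041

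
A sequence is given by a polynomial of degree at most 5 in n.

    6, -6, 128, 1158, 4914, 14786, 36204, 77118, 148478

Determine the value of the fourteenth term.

Δ: -12  134  1030  3756  9872  21418  40914  71360
Δ²: 146  896  2726  6116  11546  19496  30446
Δ³: 750  1830  3390  5430  7950  10950
Δ⁴: 1080  1560  2040  2520  3000
Δ⁵: 480  480  480  480
The fifth differences are constant (480).
3000 + 480 = 3480;  10950 + 3480 = 14430;  30446 + 14430 = 44876;  71360 + 44876 = 116236;  148478 + 116236 = 264714
3480 + 480 = 3960;  14430 + 3960 = 18390;  44876 + 18390 = 63266;  116236 + 63266 = 179502;  264714 + 179502 = 444216
3960 + 480 = 4440;  18390 + 4440 = 22830;  63266 + 22830 = 86096;  179502 + 86096 = 265598;  444216 + 265598 = 709814
4440 + 480 = 4920;  22830 + 4920 = 27750;  86096 + 27750 = 113846;  265598 + 113846 = 379444;  709814 + 379444 = 1089258
4920 + 480 = 5400;  27750 + 5400 = 33150;  113846 + 33150 = 146996;  379444 + 146996 = 526440;  1089258 + 526440 = 1615698

1615698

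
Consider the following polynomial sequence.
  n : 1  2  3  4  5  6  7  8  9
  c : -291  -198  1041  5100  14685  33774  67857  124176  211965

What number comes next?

342690

93 , 1239 , 4059 , 9585 , 19089 , 34083 , 56319 , 87789
1146 , 2820 , 5526 , 9504 , 14994 , 22236 , 31470
1674 , 2706 , 3978 , 5490 , 7242 , 9234
1032 , 1272 , 1512 , 1752 , 1992
240 , 240 , 240 , 240
Constant fifth difference = 240, so extend:
1992 + 240 = 2232;  9234 + 2232 = 11466;  31470 + 11466 = 42936;  87789 + 42936 = 130725;  211965 + 130725 = 342690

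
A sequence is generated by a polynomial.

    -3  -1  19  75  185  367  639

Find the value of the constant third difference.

18

First differences: 2, 20, 56, 110, 182, 272
Second differences: 18, 36, 54, 72, 90
Third differences: 18, 18, 18, 18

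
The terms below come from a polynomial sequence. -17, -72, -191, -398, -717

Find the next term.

Δ: -55, -119, -207, -319
Δ²: -64, -88, -112
Δ³: -24, -24
Constant third difference = -24, so extend:
-112 − 24 = -136;  -319 − 136 = -455;  -717 − 455 = -1172

-1172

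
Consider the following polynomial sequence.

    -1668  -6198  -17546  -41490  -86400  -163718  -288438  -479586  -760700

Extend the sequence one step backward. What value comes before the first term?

-290

-4530  -11348  -23944  -44910  -77318  -124720  -191148  -281114
-6818  -12596  -20966  -32408  -47402  -66428  -89966
-5778  -8370  -11442  -14994  -19026  -23538
-2592  -3072  -3552  -4032  -4512
-480  -480  -480  -480
The fifth differences are constant at -480.
Work back: -2592 + 480 = -2112;  -5778 + 2112 = -3666;  -6818 + 3666 = -3152;  -4530 + 3152 = -1378;  -1668 + 1378 = -290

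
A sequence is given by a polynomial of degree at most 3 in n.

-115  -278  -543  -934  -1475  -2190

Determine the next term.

-163  -265  -391  -541  -715
-102  -126  -150  -174
-24  -24  -24
The third differences are constant (-24).
-174 − 24 = -198;  -715 − 198 = -913;  -2190 − 913 = -3103

-3103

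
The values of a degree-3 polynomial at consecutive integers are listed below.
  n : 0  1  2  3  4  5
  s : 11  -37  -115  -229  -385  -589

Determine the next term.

D1: -48  -78  -114  -156  -204
D2: -30  -36  -42  -48
D3: -6  -6  -6
Third differences constant at -6.
-48 − 6 = -54;  -204 − 54 = -258;  -589 − 258 = -847

-847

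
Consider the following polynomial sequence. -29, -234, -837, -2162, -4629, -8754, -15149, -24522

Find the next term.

-37677

First differences: -205, -603, -1325, -2467, -4125, -6395, -9373
Second differences: -398, -722, -1142, -1658, -2270, -2978
Third differences: -324, -420, -516, -612, -708
Fourth differences: -96, -96, -96, -96
The fourth differences are constant (-96).
-708 − 96 = -804;  -2978 − 804 = -3782;  -9373 − 3782 = -13155;  -24522 − 13155 = -37677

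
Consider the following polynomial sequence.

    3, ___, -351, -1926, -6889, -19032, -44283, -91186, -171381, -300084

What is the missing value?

-28

Using the last 8 terms:
D1: -1575  -4963  -12143  -25251  -46903  -80195  -128703
D2: -3388  -7180  -13108  -21652  -33292  -48508
D3: -3792  -5928  -8544  -11640  -15216
D4: -2136  -2616  -3096  -3576
D5: -480  -480  -480
Constant fifth difference = -480.
Extend backward: -2136 + 480 = -1656;  -3792 + 1656 = -2136;  -3388 + 2136 = -1252;  -1575 + 1252 = -323;  -351 + 323 = -28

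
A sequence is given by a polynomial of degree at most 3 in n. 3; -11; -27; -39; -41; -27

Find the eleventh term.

Δ: -14, -16, -12, -2, 14
Δ²: -2, 4, 10, 16
Δ³: 6, 6, 6
Third differences constant at 6.
16 + 6 = 22;  14 + 22 = 36;  -27 + 36 = 9
22 + 6 = 28;  36 + 28 = 64;  9 + 64 = 73
28 + 6 = 34;  64 + 34 = 98;  73 + 98 = 171
34 + 6 = 40;  98 + 40 = 138;  171 + 138 = 309
40 + 6 = 46;  138 + 46 = 184;  309 + 184 = 493

493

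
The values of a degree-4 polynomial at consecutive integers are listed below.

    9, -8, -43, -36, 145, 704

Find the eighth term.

4132

D1: -17  -35  7  181  559
D2: -18  42  174  378
D3: 60  132  204
D4: 72  72
Fourth differences constant at 72.
204 + 72 = 276;  378 + 276 = 654;  559 + 654 = 1213;  704 + 1213 = 1917
276 + 72 = 348;  654 + 348 = 1002;  1213 + 1002 = 2215;  1917 + 2215 = 4132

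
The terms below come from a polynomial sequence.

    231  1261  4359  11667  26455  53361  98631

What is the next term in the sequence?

170359

1030  3098  7308  14788  26906  45270
2068  4210  7480  12118  18364
2142  3270  4638  6246
1128  1368  1608
240  240
Constant fifth difference = 240, so extend:
1608 + 240 = 1848;  6246 + 1848 = 8094;  18364 + 8094 = 26458;  45270 + 26458 = 71728;  98631 + 71728 = 170359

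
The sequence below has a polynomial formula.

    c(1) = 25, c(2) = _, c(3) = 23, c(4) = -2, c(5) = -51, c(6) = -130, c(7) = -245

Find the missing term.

30

Using the last 5 terms:
First differences: -25  -49  -79  -115
Second differences: -24  -30  -36
Third differences: -6  -6
Constant third difference = -6.
Extend backward: -24 + 6 = -18;  -25 + 18 = -7;  23 + 7 = 30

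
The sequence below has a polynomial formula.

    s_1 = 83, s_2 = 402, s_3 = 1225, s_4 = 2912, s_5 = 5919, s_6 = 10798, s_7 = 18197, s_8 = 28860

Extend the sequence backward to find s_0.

First differences: 319  823  1687  3007  4879  7399  10663
Second differences: 504  864  1320  1872  2520  3264
Third differences: 360  456  552  648  744
Fourth differences: 96  96  96  96
The fourth differences are constant at 96.
Work back: 360 − 96 = 264;  504 − 264 = 240;  319 − 240 = 79;  83 − 79 = 4

4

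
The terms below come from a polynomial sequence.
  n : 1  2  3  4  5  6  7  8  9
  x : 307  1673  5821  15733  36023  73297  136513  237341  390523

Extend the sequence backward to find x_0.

Δ: 1366, 4148, 9912, 20290, 37274, 63216, 100828, 153182
Δ²: 2782, 5764, 10378, 16984, 25942, 37612, 52354
Δ³: 2982, 4614, 6606, 8958, 11670, 14742
Δ⁴: 1632, 1992, 2352, 2712, 3072
Δ⁵: 360, 360, 360, 360
The fifth differences are constant at 360.
Work back: 1632 − 360 = 1272;  2982 − 1272 = 1710;  2782 − 1710 = 1072;  1366 − 1072 = 294;  307 − 294 = 13

13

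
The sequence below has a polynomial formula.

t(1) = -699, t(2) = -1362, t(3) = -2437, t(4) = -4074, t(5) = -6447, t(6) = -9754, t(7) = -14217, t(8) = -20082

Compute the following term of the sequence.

-27619

D1: -663  -1075  -1637  -2373  -3307  -4463  -5865
D2: -412  -562  -736  -934  -1156  -1402
D3: -150  -174  -198  -222  -246
D4: -24  -24  -24  -24
The fourth differences are constant (-24).
-246 − 24 = -270;  -1402 − 270 = -1672;  -5865 − 1672 = -7537;  -20082 − 7537 = -27619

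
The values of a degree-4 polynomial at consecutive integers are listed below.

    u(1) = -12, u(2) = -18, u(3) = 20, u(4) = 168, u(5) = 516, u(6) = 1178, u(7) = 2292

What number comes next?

4020

D1: -6, 38, 148, 348, 662, 1114
D2: 44, 110, 200, 314, 452
D3: 66, 90, 114, 138
D4: 24, 24, 24
Fourth differences constant at 24.
138 + 24 = 162;  452 + 162 = 614;  1114 + 614 = 1728;  2292 + 1728 = 4020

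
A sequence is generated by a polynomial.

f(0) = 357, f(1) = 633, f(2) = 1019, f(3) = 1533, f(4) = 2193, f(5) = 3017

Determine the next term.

4023

D1: 276 , 386 , 514 , 660 , 824
D2: 110 , 128 , 146 , 164
D3: 18 , 18 , 18
The third differences are constant (18).
164 + 18 = 182;  824 + 182 = 1006;  3017 + 1006 = 4023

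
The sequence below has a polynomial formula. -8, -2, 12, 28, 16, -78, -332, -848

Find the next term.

-1752

6, 14, 16, -12, -94, -254, -516
8, 2, -28, -82, -160, -262
-6, -30, -54, -78, -102
-24, -24, -24, -24
Fourth differences constant at -24.
-102 − 24 = -126;  -262 − 126 = -388;  -516 − 388 = -904;  -848 − 904 = -1752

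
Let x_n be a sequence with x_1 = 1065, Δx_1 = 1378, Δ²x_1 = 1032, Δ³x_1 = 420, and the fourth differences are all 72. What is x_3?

4853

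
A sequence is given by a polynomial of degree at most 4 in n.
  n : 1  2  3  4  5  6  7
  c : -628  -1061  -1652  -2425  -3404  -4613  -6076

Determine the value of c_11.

First differences: -433, -591, -773, -979, -1209, -1463
Second differences: -158, -182, -206, -230, -254
Third differences: -24, -24, -24, -24
Third differences constant at -24.
-254 − 24 = -278;  -1463 − 278 = -1741;  -6076 − 1741 = -7817
-278 − 24 = -302;  -1741 − 302 = -2043;  -7817 − 2043 = -9860
-302 − 24 = -326;  -2043 − 326 = -2369;  -9860 − 2369 = -12229
-326 − 24 = -350;  -2369 − 350 = -2719;  -12229 − 2719 = -14948

-14948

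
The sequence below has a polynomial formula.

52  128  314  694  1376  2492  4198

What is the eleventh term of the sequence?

D1: 76 , 186 , 380 , 682 , 1116 , 1706
D2: 110 , 194 , 302 , 434 , 590
D3: 84 , 108 , 132 , 156
D4: 24 , 24 , 24
Constant fourth difference = 24, so extend:
156 + 24 = 180;  590 + 180 = 770;  1706 + 770 = 2476;  4198 + 2476 = 6674
180 + 24 = 204;  770 + 204 = 974;  2476 + 974 = 3450;  6674 + 3450 = 10124
204 + 24 = 228;  974 + 228 = 1202;  3450 + 1202 = 4652;  10124 + 4652 = 14776
228 + 24 = 252;  1202 + 252 = 1454;  4652 + 1454 = 6106;  14776 + 6106 = 20882

20882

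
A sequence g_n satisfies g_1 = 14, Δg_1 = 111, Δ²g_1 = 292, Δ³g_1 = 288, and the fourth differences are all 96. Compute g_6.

6849

Build the table forward from the leading diagonal:
D4: 96  96  96  96  96  96
D3: 288  384  480  576  672  768
D2: 292  580  964  1444  2020  2692
D1: 111  403  983  1947  3391  5411
g: 14  125  528  1511  3458  6849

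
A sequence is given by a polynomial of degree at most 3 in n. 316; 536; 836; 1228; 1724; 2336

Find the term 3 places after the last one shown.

4988

First differences: 220, 300, 392, 496, 612
Second differences: 80, 92, 104, 116
Third differences: 12, 12, 12
Third differences constant at 12.
116 + 12 = 128;  612 + 128 = 740;  2336 + 740 = 3076
128 + 12 = 140;  740 + 140 = 880;  3076 + 880 = 3956
140 + 12 = 152;  880 + 152 = 1032;  3956 + 1032 = 4988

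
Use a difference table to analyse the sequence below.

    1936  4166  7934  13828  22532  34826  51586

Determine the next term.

D1: 2230, 3768, 5894, 8704, 12294, 16760
D2: 1538, 2126, 2810, 3590, 4466
D3: 588, 684, 780, 876
D4: 96, 96, 96
Constant fourth difference = 96, so extend:
876 + 96 = 972;  4466 + 972 = 5438;  16760 + 5438 = 22198;  51586 + 22198 = 73784

73784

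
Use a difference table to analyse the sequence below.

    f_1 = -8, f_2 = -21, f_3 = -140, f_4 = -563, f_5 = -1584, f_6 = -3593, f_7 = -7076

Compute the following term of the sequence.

-13  -119  -423  -1021  -2009  -3483
-106  -304  -598  -988  -1474
-198  -294  -390  -486
-96  -96  -96
The fourth differences are constant (-96).
-486 − 96 = -582;  -1474 − 582 = -2056;  -3483 − 2056 = -5539;  -7076 − 5539 = -12615

-12615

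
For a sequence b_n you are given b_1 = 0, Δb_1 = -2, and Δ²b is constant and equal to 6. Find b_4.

12

Build the table forward from the leading diagonal:
D2: 6, 6, 6, 6
D1: -2, 4, 10, 16
b: 0, -2, 2, 12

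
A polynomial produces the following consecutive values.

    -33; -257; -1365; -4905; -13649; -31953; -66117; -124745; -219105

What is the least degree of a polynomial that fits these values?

D1: -224, -1108, -3540, -8744, -18304, -34164, -58628, -94360
D2: -884, -2432, -5204, -9560, -15860, -24464, -35732
D3: -1548, -2772, -4356, -6300, -8604, -11268
D4: -1224, -1584, -1944, -2304, -2664
D5: -360, -360, -360, -360
The fifth differences are constant, so the polynomial has degree 5.

5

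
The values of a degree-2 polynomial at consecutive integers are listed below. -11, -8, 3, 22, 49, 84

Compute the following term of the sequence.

127

Δ: 3  11  19  27  35
Δ²: 8  8  8  8
Constant second difference = 8, so extend:
35 + 8 = 43;  84 + 43 = 127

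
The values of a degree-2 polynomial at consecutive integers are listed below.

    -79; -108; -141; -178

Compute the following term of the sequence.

First differences: -29, -33, -37
Second differences: -4, -4
Constant second difference = -4, so extend:
-37 − 4 = -41;  -178 − 41 = -219

-219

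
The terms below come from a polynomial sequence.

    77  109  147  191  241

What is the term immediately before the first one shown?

51

Δ: 32, 38, 44, 50
Δ²: 6, 6, 6
The second differences are constant at 6.
Work back: 32 − 6 = 26;  77 − 26 = 51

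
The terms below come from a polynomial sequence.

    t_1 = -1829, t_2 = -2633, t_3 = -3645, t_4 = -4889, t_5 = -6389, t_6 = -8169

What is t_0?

-1209

First differences: -804  -1012  -1244  -1500  -1780
Second differences: -208  -232  -256  -280
Third differences: -24  -24  -24
The third differences are constant at -24.
Work back: -208 + 24 = -184;  -804 + 184 = -620;  -1829 + 620 = -1209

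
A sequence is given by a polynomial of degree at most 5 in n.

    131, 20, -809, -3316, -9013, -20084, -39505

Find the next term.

D1: -111  -829  -2507  -5697  -11071  -19421
D2: -718  -1678  -3190  -5374  -8350
D3: -960  -1512  -2184  -2976
D4: -552  -672  -792
D5: -120  -120
The fifth differences are constant (-120).
-792 − 120 = -912;  -2976 − 912 = -3888;  -8350 − 3888 = -12238;  -19421 − 12238 = -31659;  -39505 − 31659 = -71164

-71164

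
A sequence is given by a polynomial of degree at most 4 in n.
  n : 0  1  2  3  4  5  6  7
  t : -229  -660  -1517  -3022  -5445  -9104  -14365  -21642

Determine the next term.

-31397

Δ: -431  -857  -1505  -2423  -3659  -5261  -7277
Δ²: -426  -648  -918  -1236  -1602  -2016
Δ³: -222  -270  -318  -366  -414
Δ⁴: -48  -48  -48  -48
Constant fourth difference = -48, so extend:
-414 − 48 = -462;  -2016 − 462 = -2478;  -7277 − 2478 = -9755;  -21642 − 9755 = -31397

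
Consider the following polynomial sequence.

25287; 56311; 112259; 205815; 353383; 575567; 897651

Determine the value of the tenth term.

2796423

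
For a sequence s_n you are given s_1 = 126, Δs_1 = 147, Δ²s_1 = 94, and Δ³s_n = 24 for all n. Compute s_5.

1374

Build the table forward from the leading diagonal:
D3: 24  24  24  24  24
D2: 94  118  142  166  190
D1: 147  241  359  501  667
s: 126  273  514  873  1374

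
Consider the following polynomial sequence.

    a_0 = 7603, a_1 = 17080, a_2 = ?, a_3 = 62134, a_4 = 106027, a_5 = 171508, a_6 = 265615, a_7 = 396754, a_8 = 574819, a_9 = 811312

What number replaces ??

34039

Using the last 7 terms:
First differences: 43893  65481  94107  131139  178065  236493
Second differences: 21588  28626  37032  46926  58428
Third differences: 7038  8406  9894  11502
Fourth differences: 1368  1488  1608
Fifth differences: 120  120
Constant fifth difference = 120.
Extend backward: 1368 − 120 = 1248;  7038 − 1248 = 5790;  21588 − 5790 = 15798;  43893 − 15798 = 28095;  62134 − 28095 = 34039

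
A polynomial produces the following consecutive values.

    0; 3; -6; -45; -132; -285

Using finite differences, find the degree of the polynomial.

3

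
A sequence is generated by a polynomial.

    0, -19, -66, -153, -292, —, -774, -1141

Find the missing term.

-495

Using the first 5 terms:
-19, -47, -87, -139
-28, -40, -52
-12, -12
Constant third difference = -12.
Extend forward: -52 − 12 = -64;  -139 − 64 = -203;  -292 − 203 = -495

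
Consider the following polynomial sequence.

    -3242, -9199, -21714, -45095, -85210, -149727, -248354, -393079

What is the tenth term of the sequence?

-881615

Δ: -5957  -12515  -23381  -40115  -64517  -98627  -144725
Δ²: -6558  -10866  -16734  -24402  -34110  -46098
Δ³: -4308  -5868  -7668  -9708  -11988
Δ⁴: -1560  -1800  -2040  -2280
Δ⁵: -240  -240  -240
The fifth differences are constant (-240).
-2280 − 240 = -2520;  -11988 − 2520 = -14508;  -46098 − 14508 = -60606;  -144725 − 60606 = -205331;  -393079 − 205331 = -598410
-2520 − 240 = -2760;  -14508 − 2760 = -17268;  -60606 − 17268 = -77874;  -205331 − 77874 = -283205;  -598410 − 283205 = -881615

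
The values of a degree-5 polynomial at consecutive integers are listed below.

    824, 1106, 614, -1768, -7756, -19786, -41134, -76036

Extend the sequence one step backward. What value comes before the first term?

404

282, -492, -2382, -5988, -12030, -21348, -34902
-774, -1890, -3606, -6042, -9318, -13554
-1116, -1716, -2436, -3276, -4236
-600, -720, -840, -960
-120, -120, -120
The fifth differences are constant at -120.
Work back: -600 + 120 = -480;  -1116 + 480 = -636;  -774 + 636 = -138;  282 + 138 = 420;  824 − 420 = 404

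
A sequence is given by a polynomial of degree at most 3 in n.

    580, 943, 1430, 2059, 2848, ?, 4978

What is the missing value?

3815

Using the first 5 terms:
D1: 363, 487, 629, 789
D2: 124, 142, 160
D3: 18, 18
Constant third difference = 18.
Extend forward: 160 + 18 = 178;  789 + 178 = 967;  2848 + 967 = 3815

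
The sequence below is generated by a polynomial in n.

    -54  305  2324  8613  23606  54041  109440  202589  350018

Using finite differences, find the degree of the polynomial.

D1: 359, 2019, 6289, 14993, 30435, 55399, 93149, 147429
D2: 1660, 4270, 8704, 15442, 24964, 37750, 54280
D3: 2610, 4434, 6738, 9522, 12786, 16530
D4: 1824, 2304, 2784, 3264, 3744
D5: 480, 480, 480, 480
The fifth differences are constant, so the polynomial has degree 5.

5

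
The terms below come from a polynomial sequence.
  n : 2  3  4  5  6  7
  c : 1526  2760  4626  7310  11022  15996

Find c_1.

First differences: 1234, 1866, 2684, 3712, 4974
Second differences: 632, 818, 1028, 1262
Third differences: 186, 210, 234
Fourth differences: 24, 24
The fourth differences are constant at 24.
Work back: 186 − 24 = 162;  632 − 162 = 470;  1234 − 470 = 764;  1526 − 764 = 762

762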